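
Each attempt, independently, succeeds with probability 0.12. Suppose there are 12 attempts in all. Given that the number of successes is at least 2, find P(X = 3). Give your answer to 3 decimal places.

X ~ Binomial(12, 0.12). Want P(X=3 | X≥2) = P(X=3) / P(X≥2).
P(X=3) = C(12,3)·0.12^3·0.88^9 = 0.12031
P(X≥2) = 1 − 0.21567 − 0.35292 = 0.43141
Ratio = 0.12031 / 0.43141 = 0.27888

0.279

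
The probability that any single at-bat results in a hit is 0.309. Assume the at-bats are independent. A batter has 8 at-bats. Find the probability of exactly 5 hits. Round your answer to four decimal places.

X ~ Binomial(n=8, p=0.309).
P(X=5) = C(8,5) · p^5 · (1−p)^3
= 56 · 0.002817 · 0.32994 = 0.052049

0.0520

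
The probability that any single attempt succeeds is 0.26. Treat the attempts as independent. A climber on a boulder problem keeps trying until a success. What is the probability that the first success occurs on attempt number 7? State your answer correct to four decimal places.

Geometric (trials to first success), p = 0.26.
P(Y = 7) = (1−p)^6 · p = 0.16421 · 0.26 = 0.042694

0.0427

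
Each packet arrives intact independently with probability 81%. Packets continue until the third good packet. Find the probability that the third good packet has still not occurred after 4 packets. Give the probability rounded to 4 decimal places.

Needing more than 4 packets ⇔ fewer than 3 successes in the first 4. With X ~ Binomial(4, 0.81), P(Y > 4) = P(X ≤ 2).
  k=0: C(4,0)·0.81^0·0.19^4 = 0.001303
  k=1: C(4,1)·0.81^1·0.19^3 = 0.022223
  k=2: C(4,2)·0.81^2·0.19^2 = 0.142111
P(X ≤ 2) = 0.165638

0.1656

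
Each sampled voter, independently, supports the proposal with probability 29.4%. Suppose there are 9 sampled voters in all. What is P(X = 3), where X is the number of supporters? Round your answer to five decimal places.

X ~ Binomial(n=9, p=0.294).
P(X=3) = C(9,3) · p^3 · (1−p)^6
= 84 · 0.025412 · 0.12383 = 0.2643318

0.26433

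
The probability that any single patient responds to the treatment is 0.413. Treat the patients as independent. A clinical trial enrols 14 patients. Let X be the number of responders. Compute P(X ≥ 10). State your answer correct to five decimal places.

X ~ Binomial(14, 0.413); P(X ≥ 10) = Σ C(14,k) p^k (1−p)^(14−k) over k:
  k=10: C(14,10)·0.413^10·0.587^4 = 0.0171588
  k=11: C(14,11)·0.413^11·0.587^3 = 0.0043900
  k=12: C(14,12)·0.413^12·0.587^2 = 0.0007722
  k=13: C(14,13)·0.413^13·0.587^1 = 0.0000836
  k=14: C(14,14)·0.413^14·0.587^0 = 0.0000042
Total = 0.0224088

0.02241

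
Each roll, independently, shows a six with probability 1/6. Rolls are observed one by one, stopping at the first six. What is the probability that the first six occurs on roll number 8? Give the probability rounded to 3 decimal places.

0.047

Geometric (trials to first success), p = 0.166667.
P(Y = 8) = (1−p)^7 · p = 0.27908 · 0.166667 = 0.04651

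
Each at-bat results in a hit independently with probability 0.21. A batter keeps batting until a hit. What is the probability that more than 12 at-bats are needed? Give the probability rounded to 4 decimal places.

0.0591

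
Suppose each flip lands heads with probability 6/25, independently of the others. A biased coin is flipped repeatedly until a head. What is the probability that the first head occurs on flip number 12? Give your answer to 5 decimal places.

0.01173

Geometric (trials to first success), p = 0.24.
P(Y = 12) = (1−p)^11 · p = 0.04886 · 0.24 = 0.0117263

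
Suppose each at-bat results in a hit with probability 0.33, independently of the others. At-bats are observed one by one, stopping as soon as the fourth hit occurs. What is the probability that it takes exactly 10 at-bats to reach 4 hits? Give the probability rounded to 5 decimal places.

0.09011

Y = trial on which the fourth success occurs; negative binomial, r=4, p=0.33.
P(Y=10) = C(9,3) · p^4 · (1−p)^6
= 84 · 0.011859 · 0.090458 = 0.0901123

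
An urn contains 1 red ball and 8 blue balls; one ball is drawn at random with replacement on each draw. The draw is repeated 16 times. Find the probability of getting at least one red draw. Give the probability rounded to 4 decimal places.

0.8481

P(at least one) = 1 − P(none) = 1 − (1 − 0.111111)^16
= 1 − 0.151901 = 0.848099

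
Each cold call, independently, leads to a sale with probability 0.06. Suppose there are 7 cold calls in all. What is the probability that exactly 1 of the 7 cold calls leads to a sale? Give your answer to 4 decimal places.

0.2897

X ~ Binomial(n=7, p=0.06).
P(X=1) = C(7,1) · p^1 · (1−p)^6
= 7 · 0.06 · 0.68987 = 0.289745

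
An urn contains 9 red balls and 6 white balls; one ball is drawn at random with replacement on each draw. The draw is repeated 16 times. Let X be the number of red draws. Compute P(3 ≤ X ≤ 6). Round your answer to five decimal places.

0.05819

X ~ Binomial(16, 0.60); P(3 ≤ X ≤ 6) = Σ C(16,k) p^k (1−p)^(16−k) over k:
  k=3: C(16,3)·0.60^3·0.40^13 = 0.0008117
  k=4: C(16,4)·0.60^4·0.40^12 = 0.0039573
  k=5: C(16,5)·0.60^5·0.40^11 = 0.0142462
  k=6: C(16,6)·0.60^6·0.40^10 = 0.0391770
Total = 0.0581922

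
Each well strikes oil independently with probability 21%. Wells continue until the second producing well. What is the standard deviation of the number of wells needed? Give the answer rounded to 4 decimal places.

Y = total wells until the second success; negative binomial with r=2, p=0.21.
SD(Y) = √[r(1−p)/p²] = √(35.827664) = 5.985621

5.9856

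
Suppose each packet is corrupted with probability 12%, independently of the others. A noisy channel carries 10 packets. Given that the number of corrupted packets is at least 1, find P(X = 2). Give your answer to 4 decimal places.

X ~ Binomial(10, 0.12). Want P(X=2 | X≥1) = P(X=2) / P(X≥1).
P(X=2) = C(10,2)·0.12^2·0.88^8 = 0.233043
P(X≥1) = 1 − 0.278501 = 0.721499
Ratio = 0.233043 / 0.721499 = 0.322999

0.3230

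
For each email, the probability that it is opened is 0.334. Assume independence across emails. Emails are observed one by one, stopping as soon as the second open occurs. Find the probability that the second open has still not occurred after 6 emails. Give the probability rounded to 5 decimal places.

Needing more than 6 emails ⇔ fewer than 2 successes in the first 6. With X ~ Binomial(6, 0.334), P(Y > 6) = P(X ≤ 1).
  k=0: C(6,0)·0.334^0·0.666^6 = 0.0872661
  k=1: C(6,1)·0.334^1·0.666^5 = 0.2625844
P(X ≤ 1) = 0.3498504

0.34985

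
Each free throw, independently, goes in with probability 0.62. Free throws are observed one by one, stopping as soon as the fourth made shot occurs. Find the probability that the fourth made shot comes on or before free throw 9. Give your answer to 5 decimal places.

0.92130

Finishing within 9 free throws ⇔ at least 4 successes in the first 9. With X ~ Binomial(9, 0.62), P(Y ≤ 9) = 1 − P(X ≤ 3).
  k=0: C(9,0)·0.62^0·0.38^9 = 0.0001652
  k=1: C(9,1)·0.62^1·0.38^8 = 0.0024261
  k=2: C(9,2)·0.62^2·0.38^7 = 0.0158333
  k=3: C(9,3)·0.62^3·0.38^6 = 0.0602776
1 − 0.0787022 = 0.9212978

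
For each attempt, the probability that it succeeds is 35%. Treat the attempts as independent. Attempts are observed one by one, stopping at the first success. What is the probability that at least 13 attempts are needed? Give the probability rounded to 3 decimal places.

0.006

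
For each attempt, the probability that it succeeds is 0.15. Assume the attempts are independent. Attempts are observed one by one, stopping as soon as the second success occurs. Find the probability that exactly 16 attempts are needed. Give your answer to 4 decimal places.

Y = trial on which the second success occurs; negative binomial, r=2, p=0.15.
P(Y=16) = C(15,1) · p^2 · (1−p)^14
= 15 · 0.0225 · 0.10277 = 0.034685

0.0347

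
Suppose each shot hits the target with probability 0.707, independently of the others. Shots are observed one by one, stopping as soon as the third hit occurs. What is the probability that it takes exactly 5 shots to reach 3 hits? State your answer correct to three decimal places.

0.182

Y = trial on which the third success occurs; negative binomial, r=3, p=0.707.
P(Y=5) = C(4,2) · p^3 · (1−p)^2
= 6 · 0.35339 · 0.085849 = 0.18203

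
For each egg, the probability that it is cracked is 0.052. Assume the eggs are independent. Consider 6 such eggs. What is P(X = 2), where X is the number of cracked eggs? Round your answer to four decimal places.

X ~ Binomial(n=6, p=0.052).
P(X=2) = C(6,2) · p^2 · (1−p)^4
= 15 · 0.002704 · 0.80767 = 0.032759

0.0328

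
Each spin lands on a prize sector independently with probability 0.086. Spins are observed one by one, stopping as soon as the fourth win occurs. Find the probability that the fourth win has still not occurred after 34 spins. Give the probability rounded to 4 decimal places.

0.6652

Needing more than 34 spins ⇔ fewer than 4 successes in the first 34. With X ~ Binomial(34, 0.086), P(Y > 34) = P(X ≤ 3).
  k=0: C(34,0)·0.086^0·0.914^34 = 0.047008
  k=1: C(34,1)·0.086^1·0.914^33 = 0.150384
  k=2: C(34,2)·0.086^2·0.914^32 = 0.233474
  k=3: C(34,3)·0.086^3·0.914^31 = 0.234325
P(X ≤ 3) = 0.665191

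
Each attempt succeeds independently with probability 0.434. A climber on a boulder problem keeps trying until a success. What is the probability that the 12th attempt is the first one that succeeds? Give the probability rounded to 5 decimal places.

0.00083

Geometric (trials to first success), p = 0.434.
P(Y = 12) = (1−p)^11 · p = 0.0019098 · 0.434 = 0.0008288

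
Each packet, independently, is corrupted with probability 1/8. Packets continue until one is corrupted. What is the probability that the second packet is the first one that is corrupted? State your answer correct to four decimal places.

Geometric (trials to first success), p = 0.125.
P(Y = 2) = (1−p)^1 · p = 0.875 · 0.125 = 0.109375

0.1094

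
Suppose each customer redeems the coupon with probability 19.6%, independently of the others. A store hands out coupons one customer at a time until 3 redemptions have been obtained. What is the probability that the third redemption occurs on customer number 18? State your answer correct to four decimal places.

Y = trial on which the third success occurs; negative binomial, r=3, p=0.196.
P(Y=18) = C(17,2) · p^3 · (1−p)^15
= 136 · 0.0075295 · 0.037918 = 0.038828

0.0388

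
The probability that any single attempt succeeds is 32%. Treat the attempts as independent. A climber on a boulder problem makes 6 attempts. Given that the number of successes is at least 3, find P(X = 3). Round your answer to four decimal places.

X ~ Binomial(6, 0.32). Want P(X=3 | X≥3) = P(X=3) / P(X≥3).
P(X=3) = C(6,3)·0.32^3·0.68^3 = 0.206066
P(X≥3) = 1 − 0.098867 − 0.279155 − 0.328418 = 0.293559
Ratio = 0.206066 / 0.293559 = 0.701957

0.7020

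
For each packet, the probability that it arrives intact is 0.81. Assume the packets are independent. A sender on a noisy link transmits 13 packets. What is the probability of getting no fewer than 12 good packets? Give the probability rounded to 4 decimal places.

X ~ Binomial(13, 0.81); P(X ≥ 12) = Σ C(13,k) p^k (1−p)^(13−k) over k:
  k=12: C(13,12)·0.81^12·0.19^1 = 0.197023
  k=13: C(13,13)·0.81^13·0.19^0 = 0.064611
Total = 0.261634

0.2616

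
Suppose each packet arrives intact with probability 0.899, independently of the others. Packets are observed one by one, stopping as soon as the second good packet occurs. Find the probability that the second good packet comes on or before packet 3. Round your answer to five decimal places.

Finishing within 3 packets ⇔ at least 2 successes in the first 3. With X ~ Binomial(3, 0.899), P(Y ≤ 3) = 1 − P(X ≤ 1).
  k=0: C(3,0)·0.899^0·0.101^3 = 0.0010303
  k=1: C(3,1)·0.899^1·0.101^2 = 0.0275121
1 − 0.0285424 = 0.9714576

0.97146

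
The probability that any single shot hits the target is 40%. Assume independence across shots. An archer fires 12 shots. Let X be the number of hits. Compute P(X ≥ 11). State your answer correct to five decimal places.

0.00032

X ~ Binomial(12, 0.40); P(X ≥ 11) = Σ C(12,k) p^k (1−p)^(12−k) over k:
  k=11: C(12,11)·0.40^11·0.60^1 = 0.0003020
  k=12: C(12,12)·0.40^12·0.60^0 = 0.0000168
Total = 0.0003188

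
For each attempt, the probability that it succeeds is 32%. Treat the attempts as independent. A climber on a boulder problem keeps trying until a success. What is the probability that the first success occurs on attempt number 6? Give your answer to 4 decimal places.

Geometric (trials to first success), p = 0.32.
P(Y = 6) = (1−p)^5 · p = 0.14539 · 0.32 = 0.046526

0.0465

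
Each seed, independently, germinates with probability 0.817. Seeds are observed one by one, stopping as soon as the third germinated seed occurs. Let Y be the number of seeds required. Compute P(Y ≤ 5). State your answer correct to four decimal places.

Finishing within 5 seeds ⇔ at least 3 successes in the first 5. With X ~ Binomial(5, 0.817), P(Y ≤ 5) = 1 − P(X ≤ 2).
  k=0: C(5,0)·0.817^0·0.183^5 = 0.000205
  k=1: C(5,1)·0.817^1·0.183^4 = 0.004581
  k=2: C(5,2)·0.817^2·0.183^3 = 0.040907
1 − 0.045694 = 0.954306

0.9543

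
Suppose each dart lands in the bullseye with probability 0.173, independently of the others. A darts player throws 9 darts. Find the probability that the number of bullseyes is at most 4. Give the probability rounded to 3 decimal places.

X ~ Binomial(9, 0.173); P(X ≤ 4) = Σ C(9,k) p^k (1−p)^(9−k) over k:
  k=0: C(9,0)·0.173^0·0.827^9 = 0.18095
  k=1: C(9,1)·0.173^1·0.827^8 = 0.34067
  k=2: C(9,2)·0.173^2·0.827^7 = 0.28506
  k=3: C(9,3)·0.173^3·0.827^6 = 0.13914
  k=4: C(9,4)·0.173^4·0.827^5 = 0.04366
Total = 0.98947

0.989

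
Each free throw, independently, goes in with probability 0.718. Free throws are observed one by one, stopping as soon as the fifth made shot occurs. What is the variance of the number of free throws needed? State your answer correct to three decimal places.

2.735

Y = total free throws until the fifth success; negative binomial with r=5, p=0.718.
Var(Y) = r(1−p)/p² = 5·0.282 / 0.718² = 2.73508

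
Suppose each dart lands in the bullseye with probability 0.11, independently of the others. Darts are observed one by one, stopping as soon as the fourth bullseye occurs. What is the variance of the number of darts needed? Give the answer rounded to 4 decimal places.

294.2149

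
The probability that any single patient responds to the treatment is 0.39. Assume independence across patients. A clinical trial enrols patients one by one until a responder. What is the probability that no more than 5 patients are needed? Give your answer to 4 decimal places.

0.9155

Y = number of patients to the first success; geometric, p = 0.39.
P(Y ≤ 5) = 1 − (1−p)^5 = 1 − 0.084460 = 0.915540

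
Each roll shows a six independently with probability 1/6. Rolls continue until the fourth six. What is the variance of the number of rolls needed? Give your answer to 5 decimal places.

Y = total rolls until the fourth success; negative binomial with r=4, p=0.166667.
Var(Y) = r(1−p)/p² = 4·0.833333 / 0.166667² = 120.0000000

120.00000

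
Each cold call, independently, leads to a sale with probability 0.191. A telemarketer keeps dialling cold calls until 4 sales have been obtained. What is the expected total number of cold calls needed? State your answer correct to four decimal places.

20.9424

Y = total cold calls until the fourth success; negative binomial with r=4, p=0.191.
E[Y] = r / p = 4 / 0.191 = 20.942408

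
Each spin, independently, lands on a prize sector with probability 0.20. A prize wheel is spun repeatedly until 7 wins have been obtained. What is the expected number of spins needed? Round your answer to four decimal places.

Y = total spins until the seventh success; negative binomial with r=7, p=0.20.
E[Y] = r / p = 7 / 0.20 = 35.000000

35.0000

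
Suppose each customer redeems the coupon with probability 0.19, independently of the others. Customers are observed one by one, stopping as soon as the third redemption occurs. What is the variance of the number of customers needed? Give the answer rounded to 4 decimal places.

Y = total customers until the third success; negative binomial with r=3, p=0.19.
Var(Y) = r(1−p)/p² = 3·0.81 / 0.19² = 67.313019

67.3130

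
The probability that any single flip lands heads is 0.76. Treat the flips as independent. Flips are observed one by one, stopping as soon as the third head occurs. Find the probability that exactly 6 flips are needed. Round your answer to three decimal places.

Y = trial on which the third success occurs; negative binomial, r=3, p=0.76.
P(Y=6) = C(5,2) · p^3 · (1−p)^3
= 10 · 0.43898 · 0.013824 = 0.06068

0.061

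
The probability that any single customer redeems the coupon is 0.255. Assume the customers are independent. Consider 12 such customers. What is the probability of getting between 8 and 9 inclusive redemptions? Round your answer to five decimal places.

X ~ Binomial(12, 0.255); P(8 ≤ X ≤ 9) = Σ C(12,k) p^k (1−p)^(12−k) over k:
  k=8: C(12,8)·0.255^8·0.745^4 = 0.0027262
  k=9: C(12,9)·0.255^9·0.745^3 = 0.0004147
Total = 0.0031409

0.00314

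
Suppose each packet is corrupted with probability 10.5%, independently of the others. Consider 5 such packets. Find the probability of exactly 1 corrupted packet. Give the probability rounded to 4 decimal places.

X ~ Binomial(n=5, p=0.105).
P(X=1) = C(5,1) · p^1 · (1−p)^4
= 5 · 0.105 · 0.64164 = 0.336862

0.3369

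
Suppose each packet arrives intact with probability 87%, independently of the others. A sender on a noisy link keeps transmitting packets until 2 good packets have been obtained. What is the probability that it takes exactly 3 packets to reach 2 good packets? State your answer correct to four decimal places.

0.1968

Y = trial on which the second success occurs; negative binomial, r=2, p=0.87.
P(Y=3) = C(2,1) · p^2 · (1−p)^1
= 2 · 0.7569 · 0.13 = 0.196794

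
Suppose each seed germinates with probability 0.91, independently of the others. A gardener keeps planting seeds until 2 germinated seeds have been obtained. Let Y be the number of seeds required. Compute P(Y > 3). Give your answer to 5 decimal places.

Needing more than 3 seeds ⇔ fewer than 2 successes in the first 3. With X ~ Binomial(3, 0.91), P(Y > 3) = P(X ≤ 1).
  k=0: C(3,0)·0.91^0·0.09^3 = 0.0007290
  k=1: C(3,1)·0.91^1·0.09^2 = 0.0221130
P(X ≤ 1) = 0.0228420

0.02284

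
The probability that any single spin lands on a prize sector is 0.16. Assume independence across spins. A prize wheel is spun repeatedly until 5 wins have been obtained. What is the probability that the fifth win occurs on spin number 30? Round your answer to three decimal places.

Y = trial on which the fifth success occurs; negative binomial, r=5, p=0.16.
P(Y=30) = C(29,4) · p^5 · (1−p)^25
= 23751 · 0.00010486 · 0.012793 = 0.03186

0.032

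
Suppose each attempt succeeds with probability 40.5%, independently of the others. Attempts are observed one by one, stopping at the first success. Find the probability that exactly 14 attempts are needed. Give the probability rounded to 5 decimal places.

Geometric (trials to first success), p = 0.405.
P(Y = 14) = (1−p)^13 · p = 0.0011714 · 0.405 = 0.0004744

0.00047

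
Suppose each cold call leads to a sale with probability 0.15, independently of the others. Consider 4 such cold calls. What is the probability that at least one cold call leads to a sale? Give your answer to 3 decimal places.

0.478

P(at least one) = 1 − P(none) = 1 − (1 − 0.15)^4
= 1 − 0.52201 = 0.47799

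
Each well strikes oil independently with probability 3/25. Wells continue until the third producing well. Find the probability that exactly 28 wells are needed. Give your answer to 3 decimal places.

0.025

Y = trial on which the third success occurs; negative binomial, r=3, p=0.12.
P(Y=28) = C(27,2) · p^3 · (1−p)^25
= 351 · 0.001728 · 0.040932 = 0.02483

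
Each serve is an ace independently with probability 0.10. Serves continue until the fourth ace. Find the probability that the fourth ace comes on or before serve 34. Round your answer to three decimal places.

Finishing within 34 serves ⇔ at least 4 successes in the first 34. With X ~ Binomial(34, 0.10), P(Y ≤ 34) = 1 − P(X ≤ 3).
  k=0: C(34,0)·0.10^0·0.90^34 = 0.02781
  k=1: C(34,1)·0.10^1·0.90^33 = 0.10507
  k=2: C(34,2)·0.10^2·0.90^32 = 0.19263
  k=3: C(34,3)·0.10^3·0.90^31 = 0.22830
1 − 0.55382 = 0.44618

0.446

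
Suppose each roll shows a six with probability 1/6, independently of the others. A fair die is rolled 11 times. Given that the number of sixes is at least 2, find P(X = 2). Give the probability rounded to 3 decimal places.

X ~ Binomial(11, 0.166667). Want P(X=2 | X≥2) = P(X=2) / P(X≥2).
P(X=2) = C(11,2)·0.166667^2·0.833333^9 = 0.29609
P(X≥2) = 1 − 0.13459 − 0.29609 = 0.56932
Ratio = 0.29609 / 0.56932 = 0.52008

0.520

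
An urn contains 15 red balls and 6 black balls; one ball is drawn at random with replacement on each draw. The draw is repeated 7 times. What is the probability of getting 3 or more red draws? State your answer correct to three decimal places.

X ~ Binomial(7, 0.714286); P(X ≥ 3) = Σ C(7,k) p^k (1−p)^(7−k) over k:
  k=3: C(7,3)·0.714286^3·0.285714^4 = 0.08500
  k=4: C(7,4)·0.714286^4·0.285714^3 = 0.21250
  k=5: C(7,5)·0.714286^5·0.285714^2 = 0.31874
  k=6: C(7,6)·0.714286^6·0.285714^1 = 0.26562
  k=7: C(7,7)·0.714286^7·0.285714^0 = 0.09486
Total = 0.97672

0.977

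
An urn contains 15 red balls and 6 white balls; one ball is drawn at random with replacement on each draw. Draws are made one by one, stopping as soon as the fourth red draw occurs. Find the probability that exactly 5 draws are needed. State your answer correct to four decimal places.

0.2975

Y = trial on which the fourth success occurs; negative binomial, r=4, p=0.714286.
P(Y=5) = C(4,3) · p^4 · (1−p)^1
= 4 · 0.26031 · 0.28571 = 0.297495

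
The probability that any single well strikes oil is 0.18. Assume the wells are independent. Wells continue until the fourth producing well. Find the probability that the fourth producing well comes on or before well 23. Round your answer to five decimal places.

Finishing within 23 wells ⇔ at least 4 successes in the first 23. With X ~ Binomial(23, 0.18), P(Y ≤ 23) = 1 − P(X ≤ 3).
  k=0: C(23,0)·0.18^0·0.82^23 = 0.0104164
  k=1: C(23,1)·0.18^1·0.82^22 = 0.0525902
  k=2: C(23,2)·0.18^2·0.82^21 = 0.1269862
  k=3: C(23,3)·0.18^3·0.82^20 = 0.1951251
1 − 0.3851179 = 0.6148821

0.61488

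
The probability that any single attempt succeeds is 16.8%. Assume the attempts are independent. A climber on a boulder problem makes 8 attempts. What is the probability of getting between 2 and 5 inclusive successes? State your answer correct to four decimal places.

0.3990

X ~ Binomial(8, 0.168); P(2 ≤ X ≤ 5) = Σ C(8,k) p^k (1−p)^(8−k) over k:
  k=2: C(8,2)·0.168^2·0.832^6 = 0.262130
  k=3: C(8,3)·0.168^3·0.832^5 = 0.105860
  k=4: C(8,4)·0.168^4·0.832^4 = 0.026720
  k=5: C(8,5)·0.168^5·0.832^3 = 0.004316
Total = 0.399026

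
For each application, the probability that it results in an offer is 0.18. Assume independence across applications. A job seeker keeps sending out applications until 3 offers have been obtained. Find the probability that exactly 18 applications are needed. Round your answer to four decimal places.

0.0404

Y = trial on which the third success occurs; negative binomial, r=3, p=0.18.
P(Y=18) = C(17,2) · p^3 · (1−p)^15
= 136 · 0.005832 · 0.050957 = 0.040417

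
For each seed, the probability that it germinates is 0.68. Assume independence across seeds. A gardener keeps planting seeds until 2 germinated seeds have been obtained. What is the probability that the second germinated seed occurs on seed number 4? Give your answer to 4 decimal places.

0.1420

Y = trial on which the second success occurs; negative binomial, r=2, p=0.68.
P(Y=4) = C(3,1) · p^2 · (1−p)^2
= 3 · 0.4624 · 0.1024 = 0.142049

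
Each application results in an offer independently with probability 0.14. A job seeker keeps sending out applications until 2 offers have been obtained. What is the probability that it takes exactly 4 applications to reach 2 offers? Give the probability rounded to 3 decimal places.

Y = trial on which the second success occurs; negative binomial, r=2, p=0.14.
P(Y=4) = C(3,1) · p^2 · (1−p)^2
= 3 · 0.0196 · 0.7396 = 0.04349

0.043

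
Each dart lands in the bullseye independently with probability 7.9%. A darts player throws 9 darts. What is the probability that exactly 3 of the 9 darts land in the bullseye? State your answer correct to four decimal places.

0.0253

X ~ Binomial(n=9, p=0.079).
P(X=3) = C(9,3) · p^3 · (1−p)^6
= 84 · 0.00049304 · 0.61032 = 0.025277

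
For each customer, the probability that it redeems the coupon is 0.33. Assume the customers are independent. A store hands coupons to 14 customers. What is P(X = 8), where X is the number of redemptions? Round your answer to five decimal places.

0.03820

X ~ Binomial(n=14, p=0.33).
P(X=8) = C(14,8) · p^8 · (1−p)^6
= 3003 · 0.00014064 · 0.090458 = 0.0382046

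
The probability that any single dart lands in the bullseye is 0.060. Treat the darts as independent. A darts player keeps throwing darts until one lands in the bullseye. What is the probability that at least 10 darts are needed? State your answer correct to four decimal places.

0.5730

Y = number of darts to the first success; geometric, p = 0.06.
P(Y > 9) = P(first 9 all fail) = (1−p)^9 = 0.572995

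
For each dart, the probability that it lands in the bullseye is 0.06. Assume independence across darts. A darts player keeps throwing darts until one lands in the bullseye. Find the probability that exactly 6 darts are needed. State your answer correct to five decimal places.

Geometric (trials to first success), p = 0.06.
P(Y = 6) = (1−p)^5 · p = 0.7339 · 0.06 = 0.0440342

0.04403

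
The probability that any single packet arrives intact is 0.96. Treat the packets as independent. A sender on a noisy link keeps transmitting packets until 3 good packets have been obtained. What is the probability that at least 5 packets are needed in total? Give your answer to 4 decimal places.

Needing more than 4 packets ⇔ fewer than 3 successes in the first 4. With X ~ Binomial(4, 0.96), P(Y > 4) = P(X ≤ 2).
  k=0: C(4,0)·0.96^0·0.04^4 = 0.000003
  k=1: C(4,1)·0.96^1·0.04^3 = 0.000246
  k=2: C(4,2)·0.96^2·0.04^2 = 0.008847
P(X ≤ 2) = 0.009096

0.0091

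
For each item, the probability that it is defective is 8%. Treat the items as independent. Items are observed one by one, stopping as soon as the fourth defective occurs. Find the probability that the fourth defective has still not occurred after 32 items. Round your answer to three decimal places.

0.749

Needing more than 32 items ⇔ fewer than 4 successes in the first 32. With X ~ Binomial(32, 0.08), P(Y > 32) = P(X ≤ 3).
  k=0: C(32,0)·0.08^0·0.92^32 = 0.06938
  k=1: C(32,1)·0.08^1·0.92^31 = 0.19305
  k=2: C(32,2)·0.08^2·0.92^30 = 0.26019
  k=3: C(32,3)·0.08^3·0.92^29 = 0.22626
P(X ≤ 3) = 0.74887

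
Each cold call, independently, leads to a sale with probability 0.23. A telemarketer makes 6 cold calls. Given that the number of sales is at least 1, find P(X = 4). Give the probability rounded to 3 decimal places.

X ~ Binomial(6, 0.23). Want P(X=4 | X≥1) = P(X=4) / P(X≥1).
P(X=4) = C(6,4)·0.23^4·0.77^2 = 0.02489
P(X≥1) = 1 − 0.20842 = 0.79158
Ratio = 0.02489 / 0.79158 = 0.03144

0.031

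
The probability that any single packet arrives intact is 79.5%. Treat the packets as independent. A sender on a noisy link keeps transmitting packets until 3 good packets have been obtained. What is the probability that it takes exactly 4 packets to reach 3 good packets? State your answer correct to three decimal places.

Y = trial on which the third success occurs; negative binomial, r=3, p=0.795.
P(Y=4) = C(3,2) · p^3 · (1−p)^1
= 3 · 0.50246 · 0.205 = 0.30901

0.309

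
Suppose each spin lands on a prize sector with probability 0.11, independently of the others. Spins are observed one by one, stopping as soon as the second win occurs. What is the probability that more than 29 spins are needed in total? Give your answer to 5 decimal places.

Needing more than 29 spins ⇔ fewer than 2 successes in the first 29. With X ~ Binomial(29, 0.11), P(Y > 29) = P(X ≤ 1).
  k=0: C(29,0)·0.11^0·0.89^29 = 0.0340651
  k=1: C(29,1)·0.11^1·0.89^28 = 0.1220987
P(X ≤ 1) = 0.1561638

0.15616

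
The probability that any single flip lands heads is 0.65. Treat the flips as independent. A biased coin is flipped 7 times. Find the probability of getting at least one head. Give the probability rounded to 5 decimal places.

0.99936

P(at least one) = 1 − P(none) = 1 − (1 − 0.65)^7
= 1 − 0.0006434 = 0.9993566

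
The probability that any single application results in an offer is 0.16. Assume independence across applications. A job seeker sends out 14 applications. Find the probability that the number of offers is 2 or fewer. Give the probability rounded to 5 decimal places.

X ~ Binomial(14, 0.16); P(X ≤ 2) = Σ C(14,k) p^k (1−p)^(14−k) over k:
  k=0: C(14,0)·0.16^0·0.84^14 = 0.0870783
  k=1: C(14,1)·0.16^1·0.84^13 = 0.2322088
  k=2: C(14,2)·0.16^2·0.84^12 = 0.2874967
Total = 0.6067838

0.60678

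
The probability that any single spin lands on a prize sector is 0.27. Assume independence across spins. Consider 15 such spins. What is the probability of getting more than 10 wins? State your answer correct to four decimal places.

X ~ Binomial(15, 0.27); P(X ≥ 11) = Σ C(15,k) p^k (1−p)^(15−k) over k:
  k=11: C(15,11)·0.27^11·0.73^4 = 0.000215
  k=12: C(15,12)·0.27^12·0.73^3 = 0.000027
  k=13: C(15,13)·0.27^13·0.73^2 = 0.000002
  k=14: C(15,14)·0.27^14·0.73^1 = 0.000000
  k=15: C(15,15)·0.27^15·0.73^0 = 0.000000
Total = 0.000244

0.0002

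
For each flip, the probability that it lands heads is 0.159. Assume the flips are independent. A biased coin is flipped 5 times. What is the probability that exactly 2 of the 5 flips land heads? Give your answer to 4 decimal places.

0.1504

X ~ Binomial(n=5, p=0.159).
P(X=2) = C(5,2) · p^2 · (1−p)^3
= 10 · 0.025281 · 0.59482 = 0.150377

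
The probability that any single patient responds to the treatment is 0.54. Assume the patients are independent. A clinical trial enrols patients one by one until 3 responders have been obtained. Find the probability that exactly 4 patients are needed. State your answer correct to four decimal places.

Y = trial on which the third success occurs; negative binomial, r=3, p=0.54.
P(Y=4) = C(3,2) · p^3 · (1−p)^1
= 3 · 0.15746 · 0.46 = 0.217300

0.2173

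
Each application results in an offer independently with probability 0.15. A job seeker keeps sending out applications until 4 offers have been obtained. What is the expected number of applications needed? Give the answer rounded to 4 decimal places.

Y = total applications until the fourth success; negative binomial with r=4, p=0.15.
E[Y] = r / p = 4 / 0.15 = 26.666667

26.6667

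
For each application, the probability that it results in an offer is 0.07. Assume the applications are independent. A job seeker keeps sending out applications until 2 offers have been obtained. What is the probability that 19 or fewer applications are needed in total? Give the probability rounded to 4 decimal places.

Finishing within 19 applications ⇔ at least 2 successes in the first 19. With X ~ Binomial(19, 0.07), P(Y ≤ 19) = 1 − P(X ≤ 1).
  k=0: C(19,0)·0.07^0·0.93^19 = 0.251870
  k=1: C(19,1)·0.07^1·0.93^18 = 0.360201
1 − 0.612071 = 0.387929

0.3879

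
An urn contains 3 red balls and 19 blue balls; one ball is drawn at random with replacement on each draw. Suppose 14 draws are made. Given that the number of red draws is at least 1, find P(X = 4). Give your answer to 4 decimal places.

0.0917

X ~ Binomial(14, 0.136364). Want P(X=4 | X≥1) = P(X=4) / P(X≥1).
P(X=4) = C(14,4)·0.136364^4·0.863636^10 = 0.079898
P(X≥1) = 1 − 0.128420 = 0.871580
Ratio = 0.079898 / 0.871580 = 0.091671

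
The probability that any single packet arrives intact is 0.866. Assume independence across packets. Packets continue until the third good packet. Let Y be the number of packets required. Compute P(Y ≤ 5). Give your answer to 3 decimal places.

Finishing within 5 packets ⇔ at least 3 successes in the first 5. With X ~ Binomial(5, 0.866), P(Y ≤ 5) = 1 − P(X ≤ 2).
  k=0: C(5,0)·0.866^0·0.134^5 = 0.00004
  k=1: C(5,1)·0.866^1·0.134^4 = 0.00140
  k=2: C(5,2)·0.866^2·0.134^3 = 0.01804
1 − 0.01948 = 0.98052

0.981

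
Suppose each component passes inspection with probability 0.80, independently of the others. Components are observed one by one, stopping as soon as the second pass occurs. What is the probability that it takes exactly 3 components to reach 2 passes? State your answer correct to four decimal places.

0.2560

Y = trial on which the second success occurs; negative binomial, r=2, p=0.80.
P(Y=3) = C(2,1) · p^2 · (1−p)^1
= 2 · 0.64 · 0.2 = 0.256000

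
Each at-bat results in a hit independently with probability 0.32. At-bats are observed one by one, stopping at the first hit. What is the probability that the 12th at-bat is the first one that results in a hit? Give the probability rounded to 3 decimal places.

0.005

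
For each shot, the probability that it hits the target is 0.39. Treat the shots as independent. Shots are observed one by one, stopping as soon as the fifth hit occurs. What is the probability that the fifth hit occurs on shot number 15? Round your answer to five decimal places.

0.06443

Y = trial on which the fifth success occurs; negative binomial, r=5, p=0.39.
P(Y=15) = C(14,4) · p^5 · (1−p)^10
= 1001 · 0.0090224 · 0.0071334 = 0.0644252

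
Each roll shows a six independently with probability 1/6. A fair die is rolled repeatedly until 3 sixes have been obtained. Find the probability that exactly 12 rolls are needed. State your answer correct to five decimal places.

0.04935

Y = trial on which the third success occurs; negative binomial, r=3, p=0.166667.
P(Y=12) = C(11,2) · p^3 · (1−p)^9
= 55 · 0.0046296 · 0.19381 = 0.0493489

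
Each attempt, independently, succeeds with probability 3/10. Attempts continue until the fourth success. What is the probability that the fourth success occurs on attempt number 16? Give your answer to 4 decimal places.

0.0510

Y = trial on which the fourth success occurs; negative binomial, r=4, p=0.30.
P(Y=16) = C(15,3) · p^4 · (1−p)^12
= 455 · 0.0081 · 0.013841 = 0.051012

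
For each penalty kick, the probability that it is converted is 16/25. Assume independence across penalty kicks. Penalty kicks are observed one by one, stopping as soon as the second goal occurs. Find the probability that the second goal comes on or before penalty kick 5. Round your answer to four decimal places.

Finishing within 5 penalty kicks ⇔ at least 2 successes in the first 5. With X ~ Binomial(5, 0.64), P(Y ≤ 5) = 1 − P(X ≤ 1).
  k=0: C(5,0)·0.64^0·0.36^5 = 0.006047
  k=1: C(5,1)·0.64^1·0.36^4 = 0.053748
1 − 0.059794 = 0.940206

0.9402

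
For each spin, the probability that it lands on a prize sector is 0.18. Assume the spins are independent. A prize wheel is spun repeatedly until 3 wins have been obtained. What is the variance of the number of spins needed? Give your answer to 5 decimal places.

75.92593

Y = total spins until the third success; negative binomial with r=3, p=0.18.
Var(Y) = r(1−p)/p² = 3·0.82 / 0.18² = 75.9259259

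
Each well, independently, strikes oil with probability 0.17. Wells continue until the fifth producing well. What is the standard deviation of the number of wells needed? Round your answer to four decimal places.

11.9833

Y = total wells until the fifth success; negative binomial with r=5, p=0.17.
SD(Y) = √[r(1−p)/p²] = √(143.598616) = 11.983264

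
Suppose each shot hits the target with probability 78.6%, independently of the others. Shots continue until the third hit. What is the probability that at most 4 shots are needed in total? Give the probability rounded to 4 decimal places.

Finishing within 4 shots ⇔ at least 3 successes in the first 4. With X ~ Binomial(4, 0.786), P(Y ≤ 4) = 1 − P(X ≤ 2).
  k=0: C(4,0)·0.786^0·0.214^4 = 0.002097
  k=1: C(4,1)·0.786^1·0.214^3 = 0.030812
  k=2: C(4,2)·0.786^2·0.214^2 = 0.169756
1 − 0.202665 = 0.797335

0.7973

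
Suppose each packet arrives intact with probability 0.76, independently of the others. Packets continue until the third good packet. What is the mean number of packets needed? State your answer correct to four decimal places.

3.9474

Y = total packets until the third success; negative binomial with r=3, p=0.76.
E[Y] = r / p = 3 / 0.76 = 3.947368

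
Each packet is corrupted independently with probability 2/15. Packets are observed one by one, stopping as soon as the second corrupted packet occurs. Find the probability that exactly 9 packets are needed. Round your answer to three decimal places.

Y = trial on which the second success occurs; negative binomial, r=2, p=0.133333.
P(Y=9) = C(8,1) · p^2 · (1−p)^7
= 8 · 0.017778 · 0.36725 = 0.05223

0.052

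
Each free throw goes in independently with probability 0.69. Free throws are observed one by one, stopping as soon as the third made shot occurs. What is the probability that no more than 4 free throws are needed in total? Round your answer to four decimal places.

0.6340

Finishing within 4 free throws ⇔ at least 3 successes in the first 4. With X ~ Binomial(4, 0.69), P(Y ≤ 4) = 1 − P(X ≤ 2).
  k=0: C(4,0)·0.69^0·0.31^4 = 0.009235
  k=1: C(4,1)·0.69^1·0.31^3 = 0.082223
  k=2: C(4,2)·0.69^2·0.31^2 = 0.274519
1 − 0.365978 = 0.634022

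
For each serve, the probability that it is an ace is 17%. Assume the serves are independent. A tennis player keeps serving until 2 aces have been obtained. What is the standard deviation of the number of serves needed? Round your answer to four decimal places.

Y = total serves until the second success; negative binomial with r=2, p=0.17.
SD(Y) = √[r(1−p)/p²] = √(57.439446) = 7.578882

7.5789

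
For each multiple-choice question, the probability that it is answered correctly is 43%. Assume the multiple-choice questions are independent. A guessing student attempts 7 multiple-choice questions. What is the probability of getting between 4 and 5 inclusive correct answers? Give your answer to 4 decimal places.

0.3219

X ~ Binomial(7, 0.43); P(4 ≤ X ≤ 5) = Σ C(7,k) p^k (1−p)^(7−k) over k:
  k=4: C(7,4)·0.43^4·0.57^3 = 0.221598
  k=5: C(7,5)·0.43^5·0.57^2 = 0.100302
Total = 0.321901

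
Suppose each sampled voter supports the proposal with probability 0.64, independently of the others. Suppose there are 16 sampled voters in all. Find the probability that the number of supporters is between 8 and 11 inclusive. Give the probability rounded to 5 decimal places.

X ~ Binomial(16, 0.64); P(8 ≤ X ≤ 11) = Σ C(16,k) p^k (1−p)^(16−k) over k:
  k=8: C(16,8)·0.64^8·0.36^8 = 0.1021970
  k=9: C(16,9)·0.64^9·0.36^7 = 0.1614966
  k=10: C(16,10)·0.64^10·0.36^6 = 0.2009735
  k=11: C(16,11)·0.64^11·0.36^5 = 0.1948834
Total = 0.6595505

0.65955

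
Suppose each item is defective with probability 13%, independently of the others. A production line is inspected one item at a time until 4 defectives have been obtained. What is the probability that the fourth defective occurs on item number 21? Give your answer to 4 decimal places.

0.0305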